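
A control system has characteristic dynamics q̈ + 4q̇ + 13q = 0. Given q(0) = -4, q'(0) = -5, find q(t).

q = -4*cos(3*t)*exp(-2*t) - 13*exp(-2*t)*sin(3*t)/3

Characteristic equation r² + 4r + 13 = 0 has discriminant (4)² - 4·(13) = -36 < 0, so r = -2 ± 3i.
Hence q_h = C1*cos(3*t)*exp(-2*t) + C2*exp(-2*t)*sin(3*t).
Apply the initial conditions: q(0) = C1 = -4 and q'(0) = -2*C1 + 3*C2 = -5. Solving gives C1 = -4, C2 = -13/3.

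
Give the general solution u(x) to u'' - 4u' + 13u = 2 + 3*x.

u = 38/169 + 3*x/13 + C1*cos(3*x)*exp(2*x) + C2*exp(2*x)*sin(3*x)

Characteristic equation r² - 4r + 13 = 0 has discriminant (-4)² - 4·(13) = -36 < 0, so r = 2 ± 3i.
Hence u_h = C1*cos(3*x)*exp(2*x) + C2*exp(2*x)*sin(3*x).
For the particular solution try u_p = A0 + A1*x. Substituting and matching coefficients of each power of x gives A0 = 38/169, A1 = 3/13, so u_p = 38/169 + 3*x/13.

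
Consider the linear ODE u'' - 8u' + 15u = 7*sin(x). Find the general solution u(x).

Characteristic equation r² - 8r + 15 = 0 factors as (r - 3)(r - 5) = 0, so r = 3, 5.
Hence u_h = C1*exp(3*x) + C2*exp(5*x).
Try u_p = A*cos(x) + B*sin(x). Substituting and equating the coefficients of cos(x) and sin(x) gives A = 14/65, B = 49/130, so u_p = 14*cos(x)/65 + 49*sin(x)/130.

u = 14*cos(x)/65 + 49*sin(x)/130 + C1*exp(3*x) + C2*exp(5*x)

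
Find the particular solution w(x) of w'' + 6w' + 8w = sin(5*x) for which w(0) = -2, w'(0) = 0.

Characteristic equation r² + 6r + 8 = 0 factors as (r + 4)(r + 2) = 0, so r = -4, -2.
Hence w_h = C1*exp(-4*x) + C2*exp(-2*x).
Try w_p = A*cos(5*x) + B*sin(5*x). Substituting and equating the coefficients of cos(5x) and sin(5x) gives A = -30/1189, B = -17/1189, so w_p = -30*cos(5*x)/1189 - 17*sin(5*x)/1189.
General solution: w = -30*cos(5*x)/1189 - 17*sin(5*x)/1189 + C1*exp(-4*x) + C2*exp(-2*x).
Apply the initial conditions: w(0) = -30/1189 + C1 + C2 = -2 and w'(0) = -85/1189 - 4*C1 - 2*C2 = 0. Solving gives C1 = 159/82, C2 = -227/58.

w = -227*exp(-2*x)/58 - 30*cos(5*x)/1189 - 17*sin(5*x)/1189 + 159*exp(-4*x)/82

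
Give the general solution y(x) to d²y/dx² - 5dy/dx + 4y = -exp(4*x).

y = C1*exp(x) + C2*exp(4*x) - x*exp(4*x)/3

Characteristic equation r² - 5r + 4 = 0 factors as (r - 1)(r - 4) = 0, so r = 1, 4.
Hence y_h = C1*exp(x) + C2*exp(4*x).
Since exp(4*x) solves the homogeneous equation (r = 4 is a root of multiplicity 1), multiply the trial by x. Try y_p = A*x*exp(4*x). Substituting into the equation and dividing by exp(4*x) gives A = -1/3, so y_p = -x*exp(4*x)/3.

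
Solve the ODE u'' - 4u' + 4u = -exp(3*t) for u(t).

Characteristic equation r² - 4r + 4 = 0 has discriminant (-4)² - 4·(4) = 0, so r = 2 is a repeated root.
Hence u_h = (C1 + C2*t)*exp(2*t).
Try u_p = A*exp(3*t). Substituting into the equation and dividing by exp(3*t) gives A = -1, so u_p = -exp(3*t).

u = -exp(3*t) + C1*exp(2*t) + C2*t*exp(2*t)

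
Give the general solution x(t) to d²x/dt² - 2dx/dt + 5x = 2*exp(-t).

Characteristic equation r² - 2r + 5 = 0 has discriminant (-2)² - 4·(5) = -16 < 0, so r = 1 ± 2i.
Hence x_h = C1*cos(2*t)*exp(t) + C2*exp(t)*sin(2*t).
Try x_p = A*exp(-t). Substituting into the equation and dividing by exp(-t) gives A = 1/4, so x_p = exp(-t)/4.

x = exp(-t)/4 + C1*cos(2*t)*exp(t) + C2*exp(t)*sin(2*t)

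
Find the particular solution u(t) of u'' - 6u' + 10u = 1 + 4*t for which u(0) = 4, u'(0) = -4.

u = 17/50 + 2*t/5 - 769*exp(3*t)*sin(t)/50 + 183*cos(t)*exp(3*t)/50

Characteristic equation r² - 6r + 10 = 0 has discriminant (-6)² - 4·(10) = -4 < 0, so r = 3 ± i.
Hence u_h = C1*cos(t)*exp(3*t) + C2*exp(3*t)*sin(t).
For the particular solution try u_p = A0 + A1*t. Substituting and matching coefficients of each power of t gives A0 = 17/50, A1 = 2/5, so u_p = 17/50 + 2*t/5.
General solution: u = 17/50 + 2*t/5 + C1*cos(t)*exp(3*t) + C2*exp(3*t)*sin(t).
Apply the initial conditions: u(0) = 17/50 + C1 = 4 and u'(0) = 2/5 + C2 + 3*C1 = -4. Solving gives C1 = 183/50, C2 = -769/50.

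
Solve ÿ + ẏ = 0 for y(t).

Characteristic equation r² + r = 0 factors as (r + 1)r = 0, so r = -1, 0.
Hence y_h = C1*exp(-t) + C2.

y = C2 + C1*exp(-t)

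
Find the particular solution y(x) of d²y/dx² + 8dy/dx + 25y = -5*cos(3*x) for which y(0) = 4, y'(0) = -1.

y = -15*sin(3*x)/104 - 5*cos(3*x)/52 + 213*cos(3*x)*exp(-4*x)/52 + 1645*exp(-4*x)*sin(3*x)/312

Characteristic equation r² + 8r + 25 = 0 has discriminant (8)² - 4·(25) = -36 < 0, so r = -4 ± 3i.
Hence y_h = C1*cos(3*x)*exp(-4*x) + C2*exp(-4*x)*sin(3*x).
Try y_p = A*cos(3*x) + B*sin(3*x). Substituting and equating the coefficients of cos(3x) and sin(3x) gives A = -5/52, B = -15/104, so y_p = -15*sin(3*x)/104 - 5*cos(3*x)/52.
General solution: y = -15*sin(3*x)/104 - 5*cos(3*x)/52 + C1*cos(3*x)*exp(-4*x) + C2*exp(-4*x)*sin(3*x).
Apply the initial conditions: y(0) = -5/52 + C1 = 4 and y'(0) = -45/104 - 4*C1 + 3*C2 = -1. Solving gives C1 = 213/52, C2 = 1645/312.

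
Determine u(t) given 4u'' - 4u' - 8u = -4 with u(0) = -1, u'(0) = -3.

Divide through by 4: u'' - u' - 2u = -1.
Characteristic equation r² - r - 2 = 0 factors as (r - 2)(r + 1) = 0, so r = 2, -1.
Hence u_h = C1*exp(2*t) + C2*exp(-t).
For the particular solution try u_p = A0. Substituting and matching coefficients of each power of t gives A0 = 1/2, so u_p = 1/2.
General solution: u = 1/2 + C1*exp(2*t) + C2*exp(-t).
Apply the initial conditions: u(0) = 1/2 + C1 + C2 = -1 and u'(0) = -C2 + 2*C1 = -3. Solving gives C1 = -3/2, C2 = 0.

u = 1/2 - 3*exp(2*t)/2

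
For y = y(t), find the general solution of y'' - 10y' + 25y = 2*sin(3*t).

y = 8*sin(3*t)/289 + 15*cos(3*t)/289 + C1*exp(5*t) + C2*t*exp(5*t)

Characteristic equation r² - 10r + 25 = 0 has discriminant (-10)² - 4·(25) = 0, so r = 5 is a repeated root.
Hence y_h = (C1 + C2*t)*exp(5*t).
Try y_p = A*cos(3*t) + B*sin(3*t). Substituting and equating the coefficients of cos(3t) and sin(3t) gives A = 15/289, B = 8/289, so y_p = 8*sin(3*t)/289 + 15*cos(3*t)/289.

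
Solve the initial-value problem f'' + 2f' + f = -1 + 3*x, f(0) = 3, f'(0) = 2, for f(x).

Characteristic equation r² + 2r + 1 = 0 has discriminant (2)² - 4·(1) = 0, so r = -1 is a repeated root.
Hence f_h = (C1 + C2*x)*exp(-x).
For the particular solution try f_p = A0 + A1*x. Substituting and matching coefficients of each power of x gives A0 = -7, A1 = 3, so f_p = -7 + 3*x.
General solution: f = -7 + 3*x + C1*exp(-x) + C2*x*exp(-x).
Apply the initial conditions: f(0) = -7 + C1 = 3 and f'(0) = 3 + C2 - C1 = 2. Solving gives C1 = 10, C2 = 9.

f = -7 + 3*x + 10*exp(-x) + 9*x*exp(-x)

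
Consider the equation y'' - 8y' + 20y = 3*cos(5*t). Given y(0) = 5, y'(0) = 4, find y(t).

y = -24*sin(5*t)/325 - 3*cos(5*t)/325 - 2546*exp(4*t)*sin(2*t)/325 + 1628*cos(2*t)*exp(4*t)/325

Characteristic equation r² - 8r + 20 = 0 has discriminant (-8)² - 4·(20) = -16 < 0, so r = 4 ± 2i.
Hence y_h = C1*cos(2*t)*exp(4*t) + C2*exp(4*t)*sin(2*t).
Try y_p = A*cos(5*t) + B*sin(5*t). Substituting and equating the coefficients of cos(5t) and sin(5t) gives A = -3/325, B = -24/325, so y_p = -24*sin(5*t)/325 - 3*cos(5*t)/325.
General solution: y = -24*sin(5*t)/325 - 3*cos(5*t)/325 + C1*cos(2*t)*exp(4*t) + C2*exp(4*t)*sin(2*t).
Apply the initial conditions: y(0) = -3/325 + C1 = 5 and y'(0) = -24/65 + 2*C2 + 4*C1 = 4. Solving gives C1 = 1628/325, C2 = -2546/325.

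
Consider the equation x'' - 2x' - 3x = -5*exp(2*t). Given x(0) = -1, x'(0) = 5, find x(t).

x = -29*exp(-t)/12 - exp(3*t)/4 + 5*exp(2*t)/3

Characteristic equation r² - 2r - 3 = 0 factors as (r - 3)(r + 1) = 0, so r = 3, -1.
Hence x_h = C1*exp(3*t) + C2*exp(-t).
Try x_p = A*exp(2*t). Substituting into the equation and dividing by exp(2*t) gives A = 5/3, so x_p = 5*exp(2*t)/3.
General solution: x = 5*exp(2*t)/3 + C1*exp(3*t) + C2*exp(-t).
Apply the initial conditions: x(0) = 5/3 + C1 + C2 = -1 and x'(0) = 10/3 - C2 + 3*C1 = 5. Solving gives C1 = -1/4, C2 = -29/12.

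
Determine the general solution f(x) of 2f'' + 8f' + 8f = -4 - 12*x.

f = 1 - 3*x/2 + C1*exp(-2*x) + C2*x*exp(-2*x)

Divide through by 2: f'' + 4f' + 4f = -2 - 6*x.
Characteristic equation r² + 4r + 4 = 0 has discriminant (4)² - 4·(4) = 0, so r = -2 is a repeated root.
Hence f_h = (C1 + C2*x)*exp(-2*x).
For the particular solution try f_p = A0 + A1*x. Substituting and matching coefficients of each power of x gives A0 = 1, A1 = -3/2, so f_p = 1 - 3*x/2.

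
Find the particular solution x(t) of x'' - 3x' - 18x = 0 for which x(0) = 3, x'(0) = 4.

Characteristic equation r² - 3r - 18 = 0 factors as (r + 3)(r - 6) = 0, so r = -3, 6.
Hence x_h = C1*exp(-3*t) + C2*exp(6*t).
Apply the initial conditions: x(0) = C1 + C2 = 3 and x'(0) = -3*C1 + 6*C2 = 4. Solving gives C1 = 14/9, C2 = 13/9.

x = 13*exp(6*t)/9 + 14*exp(-3*t)/9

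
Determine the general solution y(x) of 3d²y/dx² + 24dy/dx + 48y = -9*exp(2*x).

y = -exp(2*x)/12 + C1*exp(-4*x) + C2*x*exp(-4*x)

Divide through by 3: y'' + 8y' + 16y = -3*exp(2*x).
Characteristic equation r² + 8r + 16 = 0 has discriminant (8)² - 4·(16) = 0, so r = -4 is a repeated root.
Hence y_h = (C1 + C2*x)*exp(-4*x).
Try y_p = A*exp(2*x). Substituting into the equation and dividing by exp(2*x) gives A = -1/12, so y_p = -exp(2*x)/12.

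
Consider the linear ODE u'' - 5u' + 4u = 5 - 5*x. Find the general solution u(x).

Characteristic equation r² - 5r + 4 = 0 factors as (r - 1)(r - 4) = 0, so r = 1, 4.
Hence u_h = C1*exp(x) + C2*exp(4*x).
For the particular solution try u_p = A0 + A1*x. Substituting and matching coefficients of each power of x gives A0 = -5/16, A1 = -5/4, so u_p = -5/16 - 5*x/4.

u = -5/16 - 5*x/4 + C1*exp(x) + C2*exp(4*x)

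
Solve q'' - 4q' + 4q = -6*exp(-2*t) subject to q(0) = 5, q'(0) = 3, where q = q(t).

q = -3*exp(-2*t)/8 + 43*exp(2*t)/8 - 17*t*exp(2*t)/2

Characteristic equation r² - 4r + 4 = 0 has discriminant (-4)² - 4·(4) = 0, so r = 2 is a repeated root.
Hence q_h = (C1 + C2*t)*exp(2*t).
Try q_p = A*exp(-2*t). Substituting into the equation and dividing by exp(-2*t) gives A = -3/8, so q_p = -3*exp(-2*t)/8.
General solution: q = -3*exp(-2*t)/8 + C1*exp(2*t) + C2*t*exp(2*t).
Apply the initial conditions: q(0) = -3/8 + C1 = 5 and q'(0) = 3/4 + C2 + 2*C1 = 3. Solving gives C1 = 43/8, C2 = -17/2.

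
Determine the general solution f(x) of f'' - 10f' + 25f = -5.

f = -1/5 + C1*exp(5*x) + C2*x*exp(5*x)

Characteristic equation r² - 10r + 25 = 0 has discriminant (-10)² - 4·(25) = 0, so r = 5 is a repeated root.
Hence f_h = (C1 + C2*x)*exp(5*x).
For the particular solution try f_p = A0. Substituting and matching coefficients of each power of x gives A0 = -1/5, so f_p = -1/5.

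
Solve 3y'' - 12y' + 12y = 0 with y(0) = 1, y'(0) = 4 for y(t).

Divide through by 3: y'' - 4y' + 4y = 0.
Characteristic equation r² - 4r + 4 = 0 has discriminant (-4)² - 4·(4) = 0, so r = 2 is a repeated root.
Hence y_h = (C1 + C2*t)*exp(2*t).
Apply the initial conditions: y(0) = C1 = 1 and y'(0) = C2 + 2*C1 = 4. Solving gives C1 = 1, C2 = 2.

y = 2*t*exp(2*t) + exp(2*t)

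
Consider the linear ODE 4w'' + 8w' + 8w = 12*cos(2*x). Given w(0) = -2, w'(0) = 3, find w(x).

Divide through by 4: w'' + 2w' + 2w = 3*cos(2*x).
Characteristic equation r² + 2r + 2 = 0 has discriminant (2)² - 4·(2) = -4 < 0, so r = -1 ± i.
Hence w_h = C1*cos(x)*exp(-x) + C2*exp(-x)*sin(x).
Try w_p = A*cos(2*x) + B*sin(2*x). Substituting and equating the coefficients of cos(2x) and sin(2x) gives A = -3/10, B = 3/5, so w_p = -3*cos(2*x)/10 + 3*sin(2*x)/5.
General solution: w = -3*cos(2*x)/10 + 3*sin(2*x)/5 + C1*cos(x)*exp(-x) + C2*exp(-x)*sin(x).
Apply the initial conditions: w(0) = -3/10 + C1 = -2 and w'(0) = 6/5 + C2 - C1 = 3. Solving gives C1 = -17/10, C2 = 1/10.

w = -3*cos(2*x)/10 + 3*sin(2*x)/5 - 17*cos(x)*exp(-x)/10 + exp(-x)*sin(x)/10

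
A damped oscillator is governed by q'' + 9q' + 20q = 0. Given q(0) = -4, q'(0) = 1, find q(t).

Characteristic equation r² + 9r + 20 = 0 factors as (r + 5)(r + 4) = 0, so r = -5, -4.
Hence q_h = C1*exp(-5*t) + C2*exp(-4*t).
Apply the initial conditions: q(0) = C1 + C2 = -4 and q'(0) = -5*C1 - 4*C2 = 1. Solving gives C1 = 15, C2 = -19.

q = -19*exp(-4*t) + 15*exp(-5*t)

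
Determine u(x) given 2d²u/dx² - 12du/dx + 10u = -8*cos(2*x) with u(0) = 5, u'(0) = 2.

Divide through by 2: u'' - 6u' + 5u = -4*cos(2*x).
Characteristic equation r² - 6r + 5 = 0 factors as (r - 5)(r - 1) = 0, so r = 5, 1.
Hence u_h = C1*exp(5*x) + C2*exp(x).
Try u_p = A*cos(2*x) + B*sin(2*x). Substituting and equating the coefficients of cos(2x) and sin(2x) gives A = -4/145, B = 48/145, so u_p = -4*cos(2*x)/145 + 48*sin(2*x)/145.
General solution: u = -4*cos(2*x)/145 + 48*sin(2*x)/145 + C1*exp(5*x) + C2*exp(x).
Apply the initial conditions: u(0) = -4/145 + C1 + C2 = 5 and u'(0) = 96/145 + C2 + 5*C1 = 2. Solving gives C1 = -107/116, C2 = 119/20.

u = -107*exp(5*x)/116 - 4*cos(2*x)/145 + 48*sin(2*x)/145 + 119*exp(x)/20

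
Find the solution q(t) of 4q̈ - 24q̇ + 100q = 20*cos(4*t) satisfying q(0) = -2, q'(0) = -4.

q = -40*sin(4*t)/219 + 5*cos(4*t)/73 - 151*cos(4*t)*exp(3*t)/73 + 643*exp(3*t)*sin(4*t)/876

Divide through by 4: q'' - 6q' + 25q = 5*cos(4*t).
Characteristic equation r² - 6r + 25 = 0 has discriminant (-6)² - 4·(25) = -64 < 0, so r = 3 ± 4i.
Hence q_h = C1*cos(4*t)*exp(3*t) + C2*exp(3*t)*sin(4*t).
Try q_p = A*cos(4*t) + B*sin(4*t). Substituting and equating the coefficients of cos(4t) and sin(4t) gives A = 5/73, B = -40/219, so q_p = -40*sin(4*t)/219 + 5*cos(4*t)/73.
General solution: q = -40*sin(4*t)/219 + 5*cos(4*t)/73 + C1*cos(4*t)*exp(3*t) + C2*exp(3*t)*sin(4*t).
Apply the initial conditions: q(0) = 5/73 + C1 = -2 and q'(0) = -160/219 + 3*C1 + 4*C2 = -4. Solving gives C1 = -151/73, C2 = 643/876.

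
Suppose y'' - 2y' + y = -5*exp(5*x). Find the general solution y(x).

Characteristic equation r² - 2r + 1 = 0 has discriminant (-2)² - 4·(1) = 0, so r = 1 is a repeated root.
Hence y_h = (C1 + C2*x)*exp(x).
Try y_p = A*exp(5*x). Substituting into the equation and dividing by exp(5*x) gives A = -5/16, so y_p = -5*exp(5*x)/16.

y = -5*exp(5*x)/16 + C1*exp(x) + C2*x*exp(x)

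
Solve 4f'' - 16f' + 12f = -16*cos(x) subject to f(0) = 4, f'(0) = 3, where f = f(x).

Divide through by 4: f'' - 4f' + 3f = -4*cos(x).
Characteristic equation r² - 4r + 3 = 0 factors as (r - 1)(r - 3) = 0, so r = 1, 3.
Hence f_h = C1*exp(x) + C2*exp(3*x).
Try f_p = A*cos(x) + B*sin(x). Substituting and equating the coefficients of cos(x) and sin(x) gives A = -2/5, B = 4/5, so f_p = -2*cos(x)/5 + 4*sin(x)/5.
General solution: f = -2*cos(x)/5 + 4*sin(x)/5 + C1*exp(x) + C2*exp(3*x).
Apply the initial conditions: f(0) = -2/5 + C1 + C2 = 4 and f'(0) = 4/5 + C1 + 3*C2 = 3. Solving gives C1 = 11/2, C2 = -11/10.

f = -11*exp(3*x)/10 - 2*cos(x)/5 + 4*sin(x)/5 + 11*exp(x)/2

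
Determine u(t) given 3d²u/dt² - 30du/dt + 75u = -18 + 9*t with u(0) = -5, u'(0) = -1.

Divide through by 3: u'' - 10u' + 25u = -6 + 3*t.
Characteristic equation r² - 10r + 25 = 0 has discriminant (-10)² - 4·(25) = 0, so r = 5 is a repeated root.
Hence u_h = (C1 + C2*t)*exp(5*t).
For the particular solution try u_p = A0 + A1*t. Substituting and matching coefficients of each power of t gives A0 = -24/125, A1 = 3/25, so u_p = -24/125 + 3*t/25.
General solution: u = -24/125 + 3*t/25 + C1*exp(5*t) + C2*t*exp(5*t).
Apply the initial conditions: u(0) = -24/125 + C1 = -5 and u'(0) = 3/25 + C2 + 5*C1 = -1. Solving gives C1 = -601/125, C2 = 573/25.

u = -24/125 - 601*exp(5*t)/125 + 3*t/25 + 573*t*exp(5*t)/25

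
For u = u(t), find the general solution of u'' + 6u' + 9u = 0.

Characteristic equation r² + 6r + 9 = 0 has discriminant (6)² - 4·(9) = 0, so r = -3 is a repeated root.
Hence u_h = (C1 + C2*t)*exp(-3*t).

u = C1*exp(-3*t) + C2*t*exp(-3*t)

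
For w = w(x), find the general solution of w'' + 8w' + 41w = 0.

w = C1*cos(5*x)*exp(-4*x) + C2*exp(-4*x)*sin(5*x)

Characteristic equation r² + 8r + 41 = 0 has discriminant (8)² - 4·(41) = -100 < 0, so r = -4 ± 5i.
Hence w_h = C1*cos(5*x)*exp(-4*x) + C2*exp(-4*x)*sin(5*x).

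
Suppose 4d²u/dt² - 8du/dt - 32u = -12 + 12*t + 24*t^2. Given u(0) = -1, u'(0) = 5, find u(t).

u = 3/16 - 13*exp(-2*t)/8 - 3*t**2/4 + 7*exp(4*t)/16

Divide through by 4: u'' - 2u' - 8u = -3 + 3*t + 6*t^2.
Characteristic equation r² - 2r - 8 = 0 factors as (r - 4)(r + 2) = 0, so r = 4, -2.
Hence u_h = C1*exp(4*t) + C2*exp(-2*t).
For the particular solution try u_p = A0 + A1*t + A2*t^2. Substituting and matching coefficients of each power of t gives A0 = 3/16, A1 = 0, A2 = -3/4, so u_p = 3/16 - 3*t^2/4.
General solution: u = 3/16 - 3*t^2/4 + C1*exp(4*t) + C2*exp(-2*t).
Apply the initial conditions: u(0) = 3/16 + C1 + C2 = -1 and u'(0) = -2*C2 + 4*C1 = 5. Solving gives C1 = 7/16, C2 = -13/8.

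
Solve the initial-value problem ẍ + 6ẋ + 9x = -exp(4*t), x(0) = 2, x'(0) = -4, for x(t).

x = -exp(4*t)/49 + 99*exp(-3*t)/49 + 15*t*exp(-3*t)/7

Characteristic equation r² + 6r + 9 = 0 has discriminant (6)² - 4·(9) = 0, so r = -3 is a repeated root.
Hence x_h = (C1 + C2*t)*exp(-3*t).
Try x_p = A*exp(4*t). Substituting into the equation and dividing by exp(4*t) gives A = -1/49, so x_p = -exp(4*t)/49.
General solution: x = -exp(4*t)/49 + C1*exp(-3*t) + C2*t*exp(-3*t).
Apply the initial conditions: x(0) = -1/49 + C1 = 2 and x'(0) = -4/49 + C2 - 3*C1 = -4. Solving gives C1 = 99/49, C2 = 15/7.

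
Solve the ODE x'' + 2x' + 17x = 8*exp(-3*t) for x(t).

x = 2*exp(-3*t)/5 + C1*cos(4*t)*exp(-t) + C2*exp(-t)*sin(4*t)

Characteristic equation r² + 2r + 17 = 0 has discriminant (2)² - 4·(17) = -64 < 0, so r = -1 ± 4i.
Hence x_h = C1*cos(4*t)*exp(-t) + C2*exp(-t)*sin(4*t).
Try x_p = A*exp(-3*t). Substituting into the equation and dividing by exp(-3*t) gives A = 2/5, so x_p = 2*exp(-3*t)/5.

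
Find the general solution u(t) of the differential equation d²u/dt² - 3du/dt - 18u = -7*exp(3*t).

u = 7*exp(3*t)/18 + C1*exp(-3*t) + C2*exp(6*t)

Characteristic equation r² - 3r - 18 = 0 factors as (r + 3)(r - 6) = 0, so r = -3, 6.
Hence u_h = C1*exp(-3*t) + C2*exp(6*t).
Try u_p = A*exp(3*t). Substituting into the equation and dividing by exp(3*t) gives A = 7/18, so u_p = 7*exp(3*t)/18.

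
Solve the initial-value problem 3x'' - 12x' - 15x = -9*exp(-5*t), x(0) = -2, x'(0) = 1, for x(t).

x = -41*exp(-t)/24 - 13*exp(5*t)/60 - 3*exp(-5*t)/40

Divide through by 3: x'' - 4x' - 5x = -3*exp(-5*t).
Characteristic equation r² - 4r - 5 = 0 factors as (r - 5)(r + 1) = 0, so r = 5, -1.
Hence x_h = C1*exp(5*t) + C2*exp(-t).
Try x_p = A*exp(-5*t). Substituting into the equation and dividing by exp(-5*t) gives A = -3/40, so x_p = -3*exp(-5*t)/40.
General solution: x = -3*exp(-5*t)/40 + C1*exp(5*t) + C2*exp(-t).
Apply the initial conditions: x(0) = -3/40 + C1 + C2 = -2 and x'(0) = 3/8 - C2 + 5*C1 = 1. Solving gives C1 = -13/60, C2 = -41/24.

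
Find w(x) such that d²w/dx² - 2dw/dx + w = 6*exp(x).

w = C1*exp(x) + 3*x**2*exp(x) + C2*x*exp(x)

Characteristic equation r² - 2r + 1 = 0 has discriminant (-2)² - 4·(1) = 0, so r = 1 is a repeated root.
Hence w_h = (C1 + C2*x)*exp(x).
Since exp(x) solves the homogeneous equation (r = 1 is a root of multiplicity 2), multiply the trial by x^2. Try w_p = A*x^2*exp(x). Substituting into the equation and dividing by exp(x) gives A = 3, so w_p = 3*x^2*exp(x).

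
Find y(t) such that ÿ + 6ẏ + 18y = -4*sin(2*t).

Characteristic equation r² + 6r + 18 = 0 has discriminant (6)² - 4·(18) = -36 < 0, so r = -3 ± 3i.
Hence y_h = C1*cos(3*t)*exp(-3*t) + C2*exp(-3*t)*sin(3*t).
Try y_p = A*cos(2*t) + B*sin(2*t). Substituting and equating the coefficients of cos(2t) and sin(2t) gives A = 12/85, B = -14/85, so y_p = -14*sin(2*t)/85 + 12*cos(2*t)/85.

y = -14*sin(2*t)/85 + 12*cos(2*t)/85 + C1*cos(3*t)*exp(-3*t) + C2*exp(-3*t)*sin(3*t)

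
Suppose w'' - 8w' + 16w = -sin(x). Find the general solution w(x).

w = -15*sin(x)/289 - 8*cos(x)/289 + C1*exp(4*x) + C2*x*exp(4*x)

Characteristic equation r² - 8r + 16 = 0 has discriminant (-8)² - 4·(16) = 0, so r = 4 is a repeated root.
Hence w_h = (C1 + C2*x)*exp(4*x).
Try w_p = A*cos(x) + B*sin(x). Substituting and equating the coefficients of cos(x) and sin(x) gives A = -8/289, B = -15/289, so w_p = -15*sin(x)/289 - 8*cos(x)/289.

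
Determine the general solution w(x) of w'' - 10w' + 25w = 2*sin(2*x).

Characteristic equation r² - 10r + 25 = 0 has discriminant (-10)² - 4·(25) = 0, so r = 5 is a repeated root.
Hence w_h = (C1 + C2*x)*exp(5*x).
Try w_p = A*cos(2*x) + B*sin(2*x). Substituting and equating the coefficients of cos(2x) and sin(2x) gives A = 40/841, B = 42/841, so w_p = 40*cos(2*x)/841 + 42*sin(2*x)/841.

w = 40*cos(2*x)/841 + 42*sin(2*x)/841 + C1*exp(5*x) + C2*x*exp(5*x)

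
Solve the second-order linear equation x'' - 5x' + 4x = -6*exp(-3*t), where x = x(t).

x = -3*exp(-3*t)/14 + C1*exp(t) + C2*exp(4*t)

Characteristic equation r² - 5r + 4 = 0 factors as (r - 1)(r - 4) = 0, so r = 1, 4.
Hence x_h = C1*exp(t) + C2*exp(4*t).
Try x_p = A*exp(-3*t). Substituting into the equation and dividing by exp(-3*t) gives A = -3/14, so x_p = -3*exp(-3*t)/14.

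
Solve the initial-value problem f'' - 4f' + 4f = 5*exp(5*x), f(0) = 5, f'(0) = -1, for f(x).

f = 5*exp(5*x)/9 + 40*exp(2*x)/9 - 38*x*exp(2*x)/3

Characteristic equation r² - 4r + 4 = 0 has discriminant (-4)² - 4·(4) = 0, so r = 2 is a repeated root.
Hence f_h = (C1 + C2*x)*exp(2*x).
Try f_p = A*exp(5*x). Substituting into the equation and dividing by exp(5*x) gives A = 5/9, so f_p = 5*exp(5*x)/9.
General solution: f = 5*exp(5*x)/9 + C1*exp(2*x) + C2*x*exp(2*x).
Apply the initial conditions: f(0) = 5/9 + C1 = 5 and f'(0) = 25/9 + C2 + 2*C1 = -1. Solving gives C1 = 40/9, C2 = -38/3.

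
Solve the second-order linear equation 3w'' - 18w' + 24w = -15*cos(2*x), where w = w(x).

Divide through by 3: w'' - 6w' + 8w = -5*cos(2*x).
Characteristic equation r² - 6r + 8 = 0 factors as (r - 2)(r - 4) = 0, so r = 2, 4.
Hence w_h = C1*exp(2*x) + C2*exp(4*x).
Try w_p = A*cos(2*x) + B*sin(2*x). Substituting and equating the coefficients of cos(2x) and sin(2x) gives A = -1/8, B = 3/8, so w_p = -cos(2*x)/8 + 3*sin(2*x)/8.

w = -cos(2*x)/8 + 3*sin(2*x)/8 + C1*exp(2*x) + C2*exp(4*x)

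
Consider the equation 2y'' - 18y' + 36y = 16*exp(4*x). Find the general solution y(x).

y = -4*exp(4*x) + C1*exp(3*x) + C2*exp(6*x)

Divide through by 2: y'' - 9y' + 18y = 8*exp(4*x).
Characteristic equation r² - 9r + 18 = 0 factors as (r - 3)(r - 6) = 0, so r = 3, 6.
Hence y_h = C1*exp(3*x) + C2*exp(6*x).
Try y_p = A*exp(4*x). Substituting into the equation and dividing by exp(4*x) gives A = -4, so y_p = -4*exp(4*x).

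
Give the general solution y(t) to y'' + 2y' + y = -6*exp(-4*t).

y = -2*exp(-4*t)/3 + C1*exp(-t) + C2*t*exp(-t)

Characteristic equation r² + 2r + 1 = 0 has discriminant (2)² - 4·(1) = 0, so r = -1 is a repeated root.
Hence y_h = (C1 + C2*t)*exp(-t).
Try y_p = A*exp(-4*t). Substituting into the equation and dividing by exp(-4*t) gives A = -2/3, so y_p = -2*exp(-4*t)/3.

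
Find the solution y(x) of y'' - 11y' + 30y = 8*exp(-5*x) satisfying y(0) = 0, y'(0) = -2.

y = -14*exp(6*x)/11 + 4*exp(-5*x)/55 + 6*exp(5*x)/5

Characteristic equation r² - 11r + 30 = 0 factors as (r - 6)(r - 5) = 0, so r = 6, 5.
Hence y_h = C1*exp(6*x) + C2*exp(5*x).
Try y_p = A*exp(-5*x). Substituting into the equation and dividing by exp(-5*x) gives A = 4/55, so y_p = 4*exp(-5*x)/55.
General solution: y = 4*exp(-5*x)/55 + C1*exp(6*x) + C2*exp(5*x).
Apply the initial conditions: y(0) = 4/55 + C1 + C2 = 0 and y'(0) = -4/11 + 5*C2 + 6*C1 = -2. Solving gives C1 = -14/11, C2 = 6/5.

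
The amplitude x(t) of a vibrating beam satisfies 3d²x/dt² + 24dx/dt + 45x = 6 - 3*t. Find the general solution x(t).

x = 38/225 - t/15 + C1*exp(-5*t) + C2*exp(-3*t)

Divide through by 3: x'' + 8x' + 15x = 2 - t.
Characteristic equation r² + 8r + 15 = 0 factors as (r + 5)(r + 3) = 0, so r = -5, -3.
Hence x_h = C1*exp(-5*t) + C2*exp(-3*t).
For the particular solution try x_p = A0 + A1*t. Substituting and matching coefficients of each power of t gives A0 = 38/225, A1 = -1/15, so x_p = 38/225 - t/15.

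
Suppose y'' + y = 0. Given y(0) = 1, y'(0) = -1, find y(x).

Characteristic equation r² + 1 = 0 has discriminant (0)² - 4·(1) = -4 < 0, so r = ± i.
Hence y_h = C1*cos(x) + C2*sin(x).
Apply the initial conditions: y(0) = C1 = 1 and y'(0) = C2 = -1. Solving gives C1 = 1, C2 = -1.

y = -sin(x) + cos(x)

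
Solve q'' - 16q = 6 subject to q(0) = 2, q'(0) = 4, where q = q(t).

Characteristic equation r² - 16 = 0 factors as (r - 4)(r + 4) = 0, so r = 4, -4.
Hence q_h = C1*exp(4*t) + C2*exp(-4*t).
For the particular solution try q_p = A0. Substituting and matching coefficients of each power of t gives A0 = -3/8, so q_p = -3/8.
General solution: q = -3/8 + C1*exp(4*t) + C2*exp(-4*t).
Apply the initial conditions: q(0) = -3/8 + C1 + C2 = 2 and q'(0) = -4*C2 + 4*C1 = 4. Solving gives C1 = 27/16, C2 = 11/16.

q = -3/8 + 11*exp(-4*t)/16 + 27*exp(4*t)/16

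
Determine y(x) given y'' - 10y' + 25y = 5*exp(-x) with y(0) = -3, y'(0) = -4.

Characteristic equation r² - 10r + 25 = 0 has discriminant (-10)² - 4·(25) = 0, so r = 5 is a repeated root.
Hence y_h = (C1 + C2*x)*exp(5*x).
Try y_p = A*exp(-x). Substituting into the equation and dividing by exp(-x) gives A = 5/36, so y_p = 5*exp(-x)/36.
General solution: y = 5*exp(-x)/36 + C1*exp(5*x) + C2*x*exp(5*x).
Apply the initial conditions: y(0) = 5/36 + C1 = -3 and y'(0) = -5/36 + C2 + 5*C1 = -4. Solving gives C1 = -113/36, C2 = 71/6.

y = -113*exp(5*x)/36 + 5*exp(-x)/36 + 71*x*exp(5*x)/6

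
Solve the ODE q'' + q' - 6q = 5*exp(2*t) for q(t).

Characteristic equation r² + r - 6 = 0 factors as (r - 2)(r + 3) = 0, so r = 2, -3.
Hence q_h = C1*exp(2*t) + C2*exp(-3*t).
Since exp(2*t) solves the homogeneous equation (r = 2 is a root of multiplicity 1), multiply the trial by t. Try q_p = A*t*exp(2*t). Substituting into the equation and dividing by exp(2*t) gives A = 1, so q_p = t*exp(2*t).

q = C1*exp(2*t) + C2*exp(-3*t) + t*exp(2*t)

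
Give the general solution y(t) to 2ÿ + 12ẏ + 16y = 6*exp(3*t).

y = 3*exp(3*t)/35 + C1*exp(-4*t) + C2*exp(-2*t)

Divide through by 2: y'' + 6y' + 8y = 3*exp(3*t).
Characteristic equation r² + 6r + 8 = 0 factors as (r + 4)(r + 2) = 0, so r = -4, -2.
Hence y_h = C1*exp(-4*t) + C2*exp(-2*t).
Try y_p = A*exp(3*t). Substituting into the equation and dividing by exp(3*t) gives A = 3/35, so y_p = 3*exp(3*t)/35.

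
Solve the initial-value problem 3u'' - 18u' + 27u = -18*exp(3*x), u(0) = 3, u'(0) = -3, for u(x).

Divide through by 3: u'' - 6u' + 9u = -6*exp(3*x).
Characteristic equation r² - 6r + 9 = 0 has discriminant (-6)² - 4·(9) = 0, so r = 3 is a repeated root.
Hence u_h = (C1 + C2*x)*exp(3*x).
Since exp(3*x) solves the homogeneous equation (r = 3 is a root of multiplicity 2), multiply the trial by x^2. Try u_p = A*x^2*exp(3*x). Substituting into the equation and dividing by exp(3*x) gives A = -3, so u_p = -3*x^2*exp(3*x).
General solution: u = C1*exp(3*x) - 3*x^2*exp(3*x) + C2*x*exp(3*x).
Apply the initial conditions: u(0) = C1 = 3 and u'(0) = C2 + 3*C1 = -3. Solving gives C1 = 3, C2 = -12.

u = 3*exp(3*x) - 12*x*exp(3*x) - 3*x**2*exp(3*x)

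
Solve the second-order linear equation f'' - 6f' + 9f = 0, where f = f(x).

Characteristic equation r² - 6r + 9 = 0 has discriminant (-6)² - 4·(9) = 0, so r = 3 is a repeated root.
Hence f_h = (C1 + C2*x)*exp(3*x).

f = C1*exp(3*x) + C2*x*exp(3*x)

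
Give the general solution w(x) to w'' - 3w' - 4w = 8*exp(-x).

Characteristic equation r² - 3r - 4 = 0 factors as (r - 4)(r + 1) = 0, so r = 4, -1.
Hence w_h = C1*exp(4*x) + C2*exp(-x).
Since exp(-x) solves the homogeneous equation (r = -1 is a root of multiplicity 1), multiply the trial by x. Try w_p = A*x*exp(-x). Substituting into the equation and dividing by exp(-x) gives A = -8/5, so w_p = -8*x*exp(-x)/5.

w = C1*exp(4*x) + C2*exp(-x) - 8*x*exp(-x)/5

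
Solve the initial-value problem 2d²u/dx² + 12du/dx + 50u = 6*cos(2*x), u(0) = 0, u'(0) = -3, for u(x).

Divide through by 2: u'' + 6u' + 25u = 3*cos(2*x).
Characteristic equation r² + 6r + 25 = 0 has discriminant (6)² - 4·(25) = -64 < 0, so r = -3 ± 4i.
Hence u_h = C1*cos(4*x)*exp(-3*x) + C2*exp(-3*x)*sin(4*x).
Try u_p = A*cos(2*x) + B*sin(2*x). Substituting and equating the coefficients of cos(2x) and sin(2x) gives A = 7/65, B = 4/65, so u_p = 4*sin(2*x)/65 + 7*cos(2*x)/65.
General solution: u = 4*sin(2*x)/65 + 7*cos(2*x)/65 + C1*cos(4*x)*exp(-3*x) + C2*exp(-3*x)*sin(4*x).
Apply the initial conditions: u(0) = 7/65 + C1 = 0 and u'(0) = 8/65 - 3*C1 + 4*C2 = -3. Solving gives C1 = -7/65, C2 = -56/65.

u = 4*sin(2*x)/65 + 7*cos(2*x)/65 - 56*exp(-3*x)*sin(4*x)/65 - 7*cos(4*x)*exp(-3*x)/65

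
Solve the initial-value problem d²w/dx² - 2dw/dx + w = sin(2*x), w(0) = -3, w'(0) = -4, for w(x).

w = -79*exp(x)/25 - 3*sin(2*x)/25 + 4*cos(2*x)/25 - 3*x*exp(x)/5

Characteristic equation r² - 2r + 1 = 0 has discriminant (-2)² - 4·(1) = 0, so r = 1 is a repeated root.
Hence w_h = (C1 + C2*x)*exp(x).
Try w_p = A*cos(2*x) + B*sin(2*x). Substituting and equating the coefficients of cos(2x) and sin(2x) gives A = 4/25, B = -3/25, so w_p = -3*sin(2*x)/25 + 4*cos(2*x)/25.
General solution: w = -3*sin(2*x)/25 + 4*cos(2*x)/25 + C1*exp(x) + C2*x*exp(x).
Apply the initial conditions: w(0) = 4/25 + C1 = -3 and w'(0) = -6/25 + C1 + C2 = -4. Solving gives C1 = -79/25, C2 = -3/5.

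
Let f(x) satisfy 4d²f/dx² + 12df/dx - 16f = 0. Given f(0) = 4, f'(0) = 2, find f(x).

Divide through by 4: f'' + 3f' - 4f = 0.
Characteristic equation r² + 3r - 4 = 0 factors as (r + 4)(r - 1) = 0, so r = -4, 1.
Hence f_h = C1*exp(-4*x) + C2*exp(x).
Apply the initial conditions: f(0) = C1 + C2 = 4 and f'(0) = C2 - 4*C1 = 2. Solving gives C1 = 2/5, C2 = 18/5.

f = 2*exp(-4*x)/5 + 18*exp(x)/5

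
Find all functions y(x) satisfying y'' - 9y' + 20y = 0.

y = C1*exp(4*x) + C2*exp(5*x)

Characteristic equation r² - 9r + 20 = 0 factors as (r - 4)(r - 5) = 0, so r = 4, 5.
Hence y_h = C1*exp(4*x) + C2*exp(5*x).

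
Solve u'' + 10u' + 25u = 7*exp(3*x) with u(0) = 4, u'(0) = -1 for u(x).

Characteristic equation r² + 10r + 25 = 0 has discriminant (10)² - 4·(25) = 0, so r = -5 is a repeated root.
Hence u_h = (C1 + C2*x)*exp(-5*x).
Try u_p = A*exp(3*x). Substituting into the equation and dividing by exp(3*x) gives A = 7/64, so u_p = 7*exp(3*x)/64.
General solution: u = 7*exp(3*x)/64 + C1*exp(-5*x) + C2*x*exp(-5*x).
Apply the initial conditions: u(0) = 7/64 + C1 = 4 and u'(0) = 21/64 + C2 - 5*C1 = -1. Solving gives C1 = 249/64, C2 = 145/8.

u = 7*exp(3*x)/64 + 249*exp(-5*x)/64 + 145*x*exp(-5*x)/8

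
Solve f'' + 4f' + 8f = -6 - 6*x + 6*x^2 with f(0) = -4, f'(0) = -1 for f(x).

f = -3/16 - 3*x/2 + 3*x**2/4 - 61*cos(2*x)*exp(-2*x)/16 - 57*exp(-2*x)*sin(2*x)/16

Characteristic equation r² + 4r + 8 = 0 has discriminant (4)² - 4·(8) = -16 < 0, so r = -2 ± 2i.
Hence f_h = C1*cos(2*x)*exp(-2*x) + C2*exp(-2*x)*sin(2*x).
For the particular solution try f_p = A0 + A1*x + A2*x^2. Substituting and matching coefficients of each power of x gives A0 = -3/16, A1 = -3/2, A2 = 3/4, so f_p = -3/16 - 3*x/2 + 3*x^2/4.
General solution: f = -3/16 - 3*x/2 + 3*x^2/4 + C1*cos(2*x)*exp(-2*x) + C2*exp(-2*x)*sin(2*x).
Apply the initial conditions: f(0) = -3/16 + C1 = -4 and f'(0) = -3/2 - 2*C1 + 2*C2 = -1. Solving gives C1 = -61/16, C2 = -57/16.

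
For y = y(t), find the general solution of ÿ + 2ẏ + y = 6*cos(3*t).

Characteristic equation r² + 2r + 1 = 0 has discriminant (2)² - 4·(1) = 0, so r = -1 is a repeated root.
Hence y_h = (C1 + C2*t)*exp(-t).
Try y_p = A*cos(3*t) + B*sin(3*t). Substituting and equating the coefficients of cos(3t) and sin(3t) gives A = -12/25, B = 9/25, so y_p = -12*cos(3*t)/25 + 9*sin(3*t)/25.

y = -12*cos(3*t)/25 + 9*sin(3*t)/25 + C1*exp(-t) + C2*t*exp(-t)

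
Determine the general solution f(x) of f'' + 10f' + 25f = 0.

f = C1*exp(-5*x) + C2*x*exp(-5*x)

Characteristic equation r² + 10r + 25 = 0 has discriminant (10)² - 4·(25) = 0, so r = -5 is a repeated root.
Hence f_h = (C1 + C2*x)*exp(-5*x).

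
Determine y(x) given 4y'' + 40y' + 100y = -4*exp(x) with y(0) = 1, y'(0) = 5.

y = -exp(x)/36 + 37*exp(-5*x)/36 + 61*x*exp(-5*x)/6

Divide through by 4: y'' + 10y' + 25y = -exp(x).
Characteristic equation r² + 10r + 25 = 0 has discriminant (10)² - 4·(25) = 0, so r = -5 is a repeated root.
Hence y_h = (C1 + C2*x)*exp(-5*x).
Try y_p = A*exp(x). Substituting into the equation and dividing by exp(x) gives A = -1/36, so y_p = -exp(x)/36.
General solution: y = -exp(x)/36 + C1*exp(-5*x) + C2*x*exp(-5*x).
Apply the initial conditions: y(0) = -1/36 + C1 = 1 and y'(0) = -1/36 + C2 - 5*C1 = 5. Solving gives C1 = 37/36, C2 = 61/6.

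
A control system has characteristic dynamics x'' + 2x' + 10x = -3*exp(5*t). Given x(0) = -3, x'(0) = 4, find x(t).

Characteristic equation r² + 2r + 10 = 0 has discriminant (2)² - 4·(10) = -36 < 0, so r = -1 ± 3i.
Hence x_h = C1*cos(3*t)*exp(-t) + C2*exp(-t)*sin(3*t).
Try x_p = A*exp(5*t). Substituting into the equation and dividing by exp(5*t) gives A = -1/15, so x_p = -exp(5*t)/15.
General solution: x = -exp(5*t)/15 + C1*cos(3*t)*exp(-t) + C2*exp(-t)*sin(3*t).
Apply the initial conditions: x(0) = -1/15 + C1 = -3 and x'(0) = -1/3 - C1 + 3*C2 = 4. Solving gives C1 = -44/15, C2 = 7/15.

x = -exp(5*t)/15 - 44*cos(3*t)*exp(-t)/15 + 7*exp(-t)*sin(3*t)/15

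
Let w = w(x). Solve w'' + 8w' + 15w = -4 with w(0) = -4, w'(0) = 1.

w = -4/15 - 53*exp(-3*x)/6 + 51*exp(-5*x)/10

Characteristic equation r² + 8r + 15 = 0 factors as (r + 3)(r + 5) = 0, so r = -3, -5.
Hence w_h = C1*exp(-3*x) + C2*exp(-5*x).
For the particular solution try w_p = A0. Substituting and matching coefficients of each power of x gives A0 = -4/15, so w_p = -4/15.
General solution: w = -4/15 + C1*exp(-3*x) + C2*exp(-5*x).
Apply the initial conditions: w(0) = -4/15 + C1 + C2 = -4 and w'(0) = -5*C2 - 3*C1 = 1. Solving gives C1 = -53/6, C2 = 51/10.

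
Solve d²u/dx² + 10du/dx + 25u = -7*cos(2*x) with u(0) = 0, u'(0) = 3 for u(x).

u = -147*cos(2*x)/841 - 140*sin(2*x)/841 + 147*exp(-5*x)/841 + 122*x*exp(-5*x)/29

Characteristic equation r² + 10r + 25 = 0 has discriminant (10)² - 4·(25) = 0, so r = -5 is a repeated root.
Hence u_h = (C1 + C2*x)*exp(-5*x).
Try u_p = A*cos(2*x) + B*sin(2*x). Substituting and equating the coefficients of cos(2x) and sin(2x) gives A = -147/841, B = -140/841, so u_p = -147*cos(2*x)/841 - 140*sin(2*x)/841.
General solution: u = -147*cos(2*x)/841 - 140*sin(2*x)/841 + C1*exp(-5*x) + C2*x*exp(-5*x).
Apply the initial conditions: u(0) = -147/841 + C1 = 0 and u'(0) = -280/841 + C2 - 5*C1 = 3. Solving gives C1 = 147/841, C2 = 122/29.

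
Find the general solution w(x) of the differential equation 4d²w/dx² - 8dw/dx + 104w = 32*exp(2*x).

w = 4*exp(2*x)/13 + C1*cos(5*x)*exp(x) + C2*exp(x)*sin(5*x)

Divide through by 4: w'' - 2w' + 26w = 8*exp(2*x).
Characteristic equation r² - 2r + 26 = 0 has discriminant (-2)² - 4·(26) = -100 < 0, so r = 1 ± 5i.
Hence w_h = C1*cos(5*x)*exp(x) + C2*exp(x)*sin(5*x).
Try w_p = A*exp(2*x). Substituting into the equation and dividing by exp(2*x) gives A = 4/13, so w_p = 4*exp(2*x)/13.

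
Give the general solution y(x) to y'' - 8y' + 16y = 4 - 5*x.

Characteristic equation r² - 8r + 16 = 0 has discriminant (-8)² - 4·(16) = 0, so r = 4 is a repeated root.
Hence y_h = (C1 + C2*x)*exp(4*x).
For the particular solution try y_p = A0 + A1*x. Substituting and matching coefficients of each power of x gives A0 = 3/32, A1 = -5/16, so y_p = 3/32 - 5*x/16.

y = 3/32 - 5*x/16 + C1*exp(4*x) + C2*x*exp(4*x)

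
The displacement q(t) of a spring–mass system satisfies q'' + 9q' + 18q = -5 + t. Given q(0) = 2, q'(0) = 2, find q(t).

q = -11/36 - 319*exp(-6*t)/108 + t/18 + 142*exp(-3*t)/27

Characteristic equation r² + 9r + 18 = 0 factors as (r + 3)(r + 6) = 0, so r = -3, -6.
Hence q_h = C1*exp(-3*t) + C2*exp(-6*t).
For the particular solution try q_p = A0 + A1*t. Substituting and matching coefficients of each power of t gives A0 = -11/36, A1 = 1/18, so q_p = -11/36 + t/18.
General solution: q = -11/36 + t/18 + C1*exp(-3*t) + C2*exp(-6*t).
Apply the initial conditions: q(0) = -11/36 + C1 + C2 = 2 and q'(0) = 1/18 - 6*C2 - 3*C1 = 2. Solving gives C1 = 142/27, C2 = -319/108.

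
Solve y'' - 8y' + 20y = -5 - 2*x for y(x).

Characteristic equation r² - 8r + 20 = 0 has discriminant (-8)² - 4·(20) = -16 < 0, so r = 4 ± 2i.
Hence y_h = C1*cos(2*x)*exp(4*x) + C2*exp(4*x)*sin(2*x).
For the particular solution try y_p = A0 + A1*x. Substituting and matching coefficients of each power of x gives A0 = -29/100, A1 = -1/10, so y_p = -29/100 - x/10.

y = -29/100 - x/10 + C1*cos(2*x)*exp(4*x) + C2*exp(4*x)*sin(2*x)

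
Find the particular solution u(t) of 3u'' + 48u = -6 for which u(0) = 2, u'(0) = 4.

u = -1/8 + 17*cos(4*t)/8 + sin(4*t)

Divide through by 3: u'' + 16u = -2.
Characteristic equation r² + 16 = 0 has discriminant (0)² - 4·(16) = -64 < 0, so r = ± 4i.
Hence u_h = C1*cos(4*t) + C2*sin(4*t).
For the particular solution try u_p = A0. Substituting and matching coefficients of each power of t gives A0 = -1/8, so u_p = -1/8.
General solution: u = -1/8 + C1*cos(4*t) + C2*sin(4*t).
Apply the initial conditions: u(0) = -1/8 + C1 = 2 and u'(0) = 4*C2 = 4. Solving gives C1 = 17/8, C2 = 1.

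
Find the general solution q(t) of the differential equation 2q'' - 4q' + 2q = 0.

q = C1*exp(t) + C2*t*exp(t)

Divide through by 2: q'' - 2q' + q = 0.
Characteristic equation r² - 2r + 1 = 0 has discriminant (-2)² - 4·(1) = 0, so r = 1 is a repeated root.
Hence q_h = (C1 + C2*t)*exp(t).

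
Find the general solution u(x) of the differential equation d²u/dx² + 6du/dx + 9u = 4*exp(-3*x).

Characteristic equation r² + 6r + 9 = 0 has discriminant (6)² - 4·(9) = 0, so r = -3 is a repeated root.
Hence u_h = (C1 + C2*x)*exp(-3*x).
Since exp(-3*x) solves the homogeneous equation (r = -3 is a root of multiplicity 2), multiply the trial by x^2. Try u_p = A*x^2*exp(-3*x). Substituting into the equation and dividing by exp(-3*x) gives A = 2, so u_p = 2*x^2*exp(-3*x).

u = C1*exp(-3*x) + 2*x**2*exp(-3*x) + C2*x*exp(-3*x)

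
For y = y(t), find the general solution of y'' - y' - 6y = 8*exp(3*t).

Characteristic equation r² - r - 6 = 0 factors as (r + 2)(r - 3) = 0, so r = -2, 3.
Hence y_h = C1*exp(-2*t) + C2*exp(3*t).
Since exp(3*t) solves the homogeneous equation (r = 3 is a root of multiplicity 1), multiply the trial by t. Try y_p = A*t*exp(3*t). Substituting into the equation and dividing by exp(3*t) gives A = 8/5, so y_p = 8*t*exp(3*t)/5.

y = C1*exp(-2*t) + C2*exp(3*t) + 8*t*exp(3*t)/5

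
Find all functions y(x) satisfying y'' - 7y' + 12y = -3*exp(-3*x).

Characteristic equation r² - 7r + 12 = 0 factors as (r - 3)(r - 4) = 0, so r = 3, 4.
Hence y_h = C1*exp(3*x) + C2*exp(4*x).
Try y_p = A*exp(-3*x). Substituting into the equation and dividing by exp(-3*x) gives A = -1/14, so y_p = -exp(-3*x)/14.

y = -exp(-3*x)/14 + C1*exp(3*x) + C2*exp(4*x)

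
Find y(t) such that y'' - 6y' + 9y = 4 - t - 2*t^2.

y = 2/9 - 11*t/27 - 2*t**2/9 + C1*exp(3*t) + C2*t*exp(3*t)

Characteristic equation r² - 6r + 9 = 0 has discriminant (-6)² - 4·(9) = 0, so r = 3 is a repeated root.
Hence y_h = (C1 + C2*t)*exp(3*t).
For the particular solution try y_p = A0 + A1*t + A2*t^2. Substituting and matching coefficients of each power of t gives A0 = 2/9, A1 = -11/27, A2 = -2/9, so y_p = 2/9 - 11*t/27 - 2*t^2/9.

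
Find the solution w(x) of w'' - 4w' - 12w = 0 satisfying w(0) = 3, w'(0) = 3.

Characteristic equation r² - 4r - 12 = 0 factors as (r + 2)(r - 6) = 0, so r = -2, 6.
Hence w_h = C1*exp(-2*x) + C2*exp(6*x).
Apply the initial conditions: w(0) = C1 + C2 = 3 and w'(0) = -2*C1 + 6*C2 = 3. Solving gives C1 = 15/8, C2 = 9/8.

w = 9*exp(6*x)/8 + 15*exp(-2*x)/8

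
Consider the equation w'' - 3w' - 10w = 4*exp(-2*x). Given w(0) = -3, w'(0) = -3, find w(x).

w = -88*exp(-2*x)/49 - 59*exp(5*x)/49 - 4*x*exp(-2*x)/7

Characteristic equation r² - 3r - 10 = 0 factors as (r + 2)(r - 5) = 0, so r = -2, 5.
Hence w_h = C1*exp(-2*x) + C2*exp(5*x).
Since exp(-2*x) solves the homogeneous equation (r = -2 is a root of multiplicity 1), multiply the trial by x. Try w_p = A*x*exp(-2*x). Substituting into the equation and dividing by exp(-2*x) gives A = -4/7, so w_p = -4*x*exp(-2*x)/7.
General solution: w = C1*exp(-2*x) + C2*exp(5*x) - 4*x*exp(-2*x)/7.
Apply the initial conditions: w(0) = C1 + C2 = -3 and w'(0) = -4/7 - 2*C1 + 5*C2 = -3. Solving gives C1 = -88/49, C2 = -59/49.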